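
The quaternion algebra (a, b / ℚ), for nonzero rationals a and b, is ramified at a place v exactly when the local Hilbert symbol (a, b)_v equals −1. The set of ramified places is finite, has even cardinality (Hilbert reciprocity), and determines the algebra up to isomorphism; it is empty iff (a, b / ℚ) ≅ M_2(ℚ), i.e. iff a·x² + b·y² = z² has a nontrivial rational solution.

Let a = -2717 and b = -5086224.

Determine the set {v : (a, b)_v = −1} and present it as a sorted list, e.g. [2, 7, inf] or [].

Mod squares: a ≡ -2717, b ≡ -209. Check v ∈ {∞, 2, 3, 11, 13, 19}.
v=13: a=13^1·(≡12), b=13^2·(≡12) mod 13; (12|13)=+1, (12|13)=+1; (−1)^{1·2·6}·(+1)^2·(+1)^1 = +1.
v=19: a=19^1·(≡9), b=19^1·(≡14) mod 19; (9|19)=+1, (14|19)=-1; (−1)^{1·1·9}·(+1)^1·(-1)^1 = +1.
v=3: a=3^0·(≡1), b=3^2·(≡1) mod 3; (1|3)=+1, (1|3)=+1; (−1)^{0·2·1}·(+1)^2·(+1)^0 = +1.
v=∞: -2717 < 0 and -209 < 0  ⇒  (a,b)_∞ = -1.
v=11: a=11^1·(≡6), b=11^1·(≡1) mod 11; (6|11)=-1, (1|11)=+1; (−1)^{1·1·5}·(-1)^1·(+1)^1 = +1.
v=2: v_2(a)=0, v_2(b)=4; units ≡ 3, 7 (mod 8); ε·ε+αω+βω = 1·1+0·0+4·1 ≡ 1  ⇒  (a,b)_2 = -1.
(-2717, -209 / ℚ) ramifies at {2, ∞}: a division algebra.

[2, inf]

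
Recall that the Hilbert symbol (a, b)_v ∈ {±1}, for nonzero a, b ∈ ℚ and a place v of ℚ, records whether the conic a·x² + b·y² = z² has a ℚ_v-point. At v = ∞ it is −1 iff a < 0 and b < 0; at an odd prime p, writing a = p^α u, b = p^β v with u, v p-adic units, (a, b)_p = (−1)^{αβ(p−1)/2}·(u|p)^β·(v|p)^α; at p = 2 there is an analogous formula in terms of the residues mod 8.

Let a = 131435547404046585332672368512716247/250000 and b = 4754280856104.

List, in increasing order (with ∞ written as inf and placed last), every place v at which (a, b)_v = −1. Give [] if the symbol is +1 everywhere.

[13, 29, 37, 47]

(a, b) ≡ (11687, 40647386) mod (ℚ^×)²; places V = {2, 3, 5, 11, 13, 19, 29, 31, 37, 47, ∞}.
(a,b)_5: α=-6, u≡2; β=0, v≡4 (mod 5); (2|5)=-1, (4|5)=+1; sign (−1)^0·-1^0·+1^-6 = +1.
(a,b)_11: α=2, u≡5; β=0, v≡10 (mod 11); (5|11)=+1, (10|11)=-1; sign (−1)^0·+1^0·-1^2 = +1.
(a,b)_∞: sgn(11687)=+, sgn(40647386)=+, so +1.
(a,b)_3: α=14, u≡2; β=4, v≡2 (mod 3); (2|3)=-1, (2|3)=-1; sign (−1)^0·-1^4·-1^14 = +1.
(a,b)_2: α=-4, β=3; u≡7, v≡5 (mod 8); ε(u)ε(v)=1·0, αω(v)=-4·1, βω(u)=3·0; sum ≡ 0  ⇒  +1.
(a,b)_19: α=6, u≡10; β=2, v≡2 (mod 19); (10|19)=-1, (2|19)=-1; sign (−1)^0·-1^2·-1^6 = +1.
(a,b)_37: α=2, u≡23; β=1, v≡3 (mod 37); (23|37)=-1, (3|37)=+1; sign (−1)^0·-1^1·+1^2 = -1.
(a,b)_31: α=3, u≡5; β=1, v≡30 (mod 31); (5|31)=+1, (30|31)=-1; sign (−1)^1·+1^1·-1^3 = +1.
(a,b)_13: α=3, u≡6; β=1, v≡3 (mod 13); (6|13)=-1, (3|13)=+1; sign (−1)^0·-1^1·+1^3 = -1.
(a,b)_47: α=2, u≡33; β=1, v≡30 (mod 47); (33|47)=-1, (30|47)=-1; sign (−1)^0·-1^1·-1^2 = -1.
(a,b)_29: α=3, u≡18; β=1, v≡13 (mod 29); (18|29)=-1, (13|29)=+1; sign (−1)^0·-1^1·+1^3 = -1.
Ram(11687, 40647386) = {13, 29, 37, 47}; no ℚ_13-point on the conic.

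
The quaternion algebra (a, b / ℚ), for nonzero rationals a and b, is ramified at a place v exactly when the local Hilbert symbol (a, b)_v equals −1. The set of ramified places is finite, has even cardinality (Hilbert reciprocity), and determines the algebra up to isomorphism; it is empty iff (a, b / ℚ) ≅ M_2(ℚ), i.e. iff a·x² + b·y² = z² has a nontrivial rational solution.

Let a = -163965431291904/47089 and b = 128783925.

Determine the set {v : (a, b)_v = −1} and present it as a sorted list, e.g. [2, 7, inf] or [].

(a, b) ≡ (-127194, 63597) mod (ℚ^×)²; places V = {2, 3, 5, 7, 11, 17, 29, 31, 43, ∞}.
(a,b)_7: α=-2, u≡5; β=0, v≡4 (mod 7); (5|7)=-1, (4|7)=+1; sign (−1)^0·-1^0·+1^-2 = +1.
(a,b)_3: α=3, u≡1; β=5, v≡1 (mod 3); (1|3)=+1, (1|3)=+1; sign (−1)^1·+1^5·+1^3 = -1.
(a,b)_5: α=0, u≡4; β=2, v≡2 (mod 5); (4|5)=+1, (2|5)=-1; sign (−1)^0·+1^2·-1^0 = +1.
(a,b)_29: α=1, u≡4; β=1, v≡26 (mod 29); (4|29)=+1, (26|29)=-1; sign (−1)^0·+1^1·-1^1 = -1.
(a,b)_11: α=2, u≡10; β=0, v≡6 (mod 11); (10|11)=-1, (6|11)=-1; sign (−1)^0·-1^0·-1^2 = +1.
(a,b)_∞: sgn(-127194)=−, sgn(63597)=+, so +1.
(a,b)_31: α=-2, u≡29; β=0, v≡5 (mod 31); (29|31)=-1, (5|31)=+1; sign (−1)^0·-1^0·+1^-2 = +1.
(a,b)_2: α=13, β=0; u≡3, v≡5 (mod 8); ε(u)ε(v)=1·0, αω(v)=13·1, βω(u)=0·1; sum ≡ 1  ⇒  -1.
(a,b)_43: α=1, u≡13; β=1, v≡25 (mod 43); (13|43)=+1, (25|43)=+1; sign (−1)^1·+1^1·+1^1 = -1.
(a,b)_17: α=3, u≡15; β=1, v≡2 (mod 17); (15|17)=+1, (2|17)=+1; sign (−1)^0·+1^1·+1^3 = +1.
(-127194, 63597 / ℚ) ramifies at {2, 3, 29, 43}: a division algebra.

[2, 3, 29, 43]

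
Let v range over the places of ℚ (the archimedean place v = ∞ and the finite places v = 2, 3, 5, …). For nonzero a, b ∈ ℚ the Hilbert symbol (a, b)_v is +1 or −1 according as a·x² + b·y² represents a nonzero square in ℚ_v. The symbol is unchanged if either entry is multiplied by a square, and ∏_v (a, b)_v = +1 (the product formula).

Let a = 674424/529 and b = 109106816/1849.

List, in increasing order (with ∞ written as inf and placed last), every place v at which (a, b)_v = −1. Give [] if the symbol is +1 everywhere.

(a, b) ≡ (18734, 1704794) mod (ℚ^×)²; places V = {2, 3, 7, 13, 17, 19, 23, 29, 43, ∞}.
(a,b)_29: α=1, u≡8; β=1, v≡14 (mod 29); (8|29)=-1, (14|29)=-1; sign (−1)^0·-1^1·-1^1 = +1.
(a,b)_19: α=1, u≡5; β=1, v≡3 (mod 19); (5|19)=+1, (3|19)=-1; sign (−1)^1·+1^1·-1^1 = +1.
(a,b)_2: α=3, β=7; u≡7, v≡5 (mod 8); ε(u)ε(v)=1·0, αω(v)=3·1, βω(u)=7·0; sum ≡ 1  ⇒  -1.
(a,b)_3: α=2, u≡2; β=0, v≡2 (mod 3); (2|3)=-1, (2|3)=-1; sign (−1)^0·-1^0·-1^2 = +1.
(a,b)_23: α=-2, u≡18; β=0, v≡22 (mod 23); (18|23)=+1, (22|23)=-1; sign (−1)^0·+1^0·-1^-2 = +1.
(a,b)_7: α=0, u≡4; β=1, v≡5 (mod 7); (4|7)=+1, (5|7)=-1; sign (−1)^0·+1^1·-1^0 = +1.
(a,b)_∞: sgn(18734)=+, sgn(1704794)=+, so +1.
(a,b)_17: α=1, u≡14; β=1, v≡16 (mod 17); (14|17)=-1, (16|17)=+1; sign (−1)^0·-1^1·+1^1 = -1.
(a,b)_43: α=0, u≡34; β=-2, v≡35 (mod 43); (34|43)=-1, (35|43)=+1; sign (−1)^0·-1^-2·+1^0 = +1.
(a,b)_13: α=0, u≡4; β=1, v≡2 (mod 13); (4|13)=+1, (2|13)=-1; sign (−1)^0·+1^1·-1^0 = +1.
(18734, 1704794 / ℚ) ramifies at {2, 17}: a division algebra.

[2, 17]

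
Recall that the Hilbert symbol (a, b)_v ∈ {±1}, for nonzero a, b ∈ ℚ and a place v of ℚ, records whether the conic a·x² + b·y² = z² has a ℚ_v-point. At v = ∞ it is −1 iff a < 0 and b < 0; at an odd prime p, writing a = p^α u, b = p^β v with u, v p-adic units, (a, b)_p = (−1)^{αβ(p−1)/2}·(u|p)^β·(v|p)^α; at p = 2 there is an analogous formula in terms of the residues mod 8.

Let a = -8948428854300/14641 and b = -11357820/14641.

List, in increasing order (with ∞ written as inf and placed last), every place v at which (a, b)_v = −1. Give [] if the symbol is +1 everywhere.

(a, b) ≡ (-122749367, -3895) mod (ℚ^×)²; places V = {2, 3, 5, 11, 13, 17, 19, 23, 31, 41, ∞}.
(a,b)_13: α=1, u≡2; β=0, v≡11 (mod 13); (2|13)=-1, (11|13)=-1; sign (−1)^0·-1^0·-1^1 = -1.
(a,b)_2: α=2, β=2; u≡1, v≡1 (mod 8); ε(u)ε(v)=0·0, αω(v)=2·0, βω(u)=2·0; sum ≡ 0  ⇒  +1.
(a,b)_5: α=2, u≡3; β=1, v≡1 (mod 5); (3|5)=-1, (1|5)=+1; sign (−1)^0·-1^1·+1^2 = -1.
(a,b)_11: α=-4, u≡10; β=-4, v≡10 (mod 11); (10|11)=-1, (10|11)=-1; sign (−1)^0·-1^-4·-1^-4 = +1.
(a,b)_17: α=1, u≡12; β=0, v≡4 (mod 17); (12|17)=-1, (4|17)=+1; sign (−1)^0·-1^0·+1^1 = +1.
(a,b)_41: α=1, u≡28; β=1, v≡35 (mod 41); (28|41)=-1, (35|41)=-1; sign (−1)^0·-1^1·-1^1 = +1.
(a,b)_∞: sgn(-122749367)=−, sgn(-3895)=−, so -1.
(a,b)_3: α=6, u≡1; β=6, v≡2 (mod 3); (1|3)=+1, (2|3)=-1; sign (−1)^0·+1^6·-1^6 = +1.
(a,b)_19: α=1, u≡17; β=1, v≡5 (mod 19); (17|19)=+1, (5|19)=+1; sign (−1)^1·+1^1·+1^1 = -1.
(a,b)_31: α=1, u≡5; β=0, v≡30 (mod 31); (5|31)=+1, (30|31)=-1; sign (−1)^0·+1^0·-1^1 = -1.
(a,b)_23: α=1, u≡14; β=0, v≡19 (mod 23); (14|23)=-1, (19|23)=-1; sign (−1)^0·-1^0·-1^1 = -1.
(-122749367, -3895 / ℚ) ramifies at {5, 13, 19, 23, 31, ∞}: a division algebra.

[5, 13, 19, 23, 31, inf]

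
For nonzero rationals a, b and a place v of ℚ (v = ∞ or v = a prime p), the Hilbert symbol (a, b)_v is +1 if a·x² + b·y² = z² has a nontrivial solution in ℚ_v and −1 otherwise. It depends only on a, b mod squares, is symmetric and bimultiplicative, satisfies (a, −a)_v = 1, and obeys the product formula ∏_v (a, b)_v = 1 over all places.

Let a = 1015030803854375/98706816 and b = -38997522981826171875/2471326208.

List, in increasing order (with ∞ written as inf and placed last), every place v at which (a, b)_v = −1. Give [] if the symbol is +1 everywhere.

Mod squares: a ≡ 138, b ≡ -6902. Check v ∈ {∞, 2, 3, 5, 7, 11, 13, 17, 23, 29}.
v=∞: 138 > 0 and -6902 < 0  ⇒  (a,b)_∞ = +1.
v=29: a=29^2·(≡28), b=29^3·(≡13) mod 29; (28|29)=+1, (13|29)=+1; (−1)^{2·3·14}·(+1)^3·(+1)^2 = +1.
v=17: a=17^2·(≡9), b=17^3·(≡15) mod 17; (9|17)=+1, (15|17)=+1; (−1)^{2·3·8}·(+1)^3·(+1)^2 = +1.
v=5: a=5^4·(≡2), b=5^10·(≡2) mod 5; (2|5)=-1, (2|5)=-1; (−1)^{4·10·2}·(-1)^10·(-1)^4 = +1.
v=11: a=11^2·(≡2), b=11^0·(≡2) mod 11; (2|11)=-1, (2|11)=-1; (−1)^{2·0·5}·(-1)^0·(-1)^2 = +1.
v=13: a=13^-4·(≡2), b=13^-6·(≡1) mod 13; (2|13)=-1, (1|13)=+1; (−1)^{-4·-6·6}·(-1)^-6·(+1)^-4 = +1.
v=7: a=7^4·(≡6), b=7^1·(≡2) mod 7; (6|7)=-1, (2|7)=+1; (−1)^{4·1·3}·(-1)^1·(+1)^4 = -1.
v=23: a=23^1·(≡16), b=23^2·(≡5) mod 23; (16|23)=+1, (5|23)=-1; (−1)^{1·2·11}·(+1)^2·(-1)^1 = -1.
v=3: a=3^-3·(≡1), b=3^2·(≡1) mod 3; (1|3)=+1, (1|3)=+1; (−1)^{-3·2·1}·(+1)^2·(+1)^-3 = +1.
v=2: v_2(a)=-7, v_2(b)=-9; units ≡ 5, 5 (mod 8); ε·ε+αω+βω = 0·0+-7·1+-9·1 ≡ 0  ⇒  (a,b)_2 = +1.
Ram(138, -6902) = {7, 23}; no ℚ_7-point on the conic.

[7, 23]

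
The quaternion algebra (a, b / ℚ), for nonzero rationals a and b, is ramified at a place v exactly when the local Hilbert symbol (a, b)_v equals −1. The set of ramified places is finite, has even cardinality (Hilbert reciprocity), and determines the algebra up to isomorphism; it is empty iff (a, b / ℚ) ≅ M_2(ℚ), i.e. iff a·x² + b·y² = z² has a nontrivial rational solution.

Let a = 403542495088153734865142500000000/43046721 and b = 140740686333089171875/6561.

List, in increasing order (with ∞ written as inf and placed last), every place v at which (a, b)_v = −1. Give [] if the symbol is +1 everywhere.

(a, b) ≡ (60697, 14467) mod (ℚ^×)²; places V = {2, 3, 5, 7, 13, 17, 23, 29, 37, ∞}.
(a,b)_13: α=5, u≡6; β=4, v≡11 (mod 13); (6|13)=-1, (11|13)=-1; sign (−1)^0·-1^4·-1^5 = -1.
(a,b)_3: α=-16, u≡1; β=-8, v≡1 (mod 3); (1|3)=+1, (1|3)=+1; sign (−1)^0·+1^-8·+1^-16 = +1.
(a,b)_5: α=10, u≡2; β=6, v≡2 (mod 5); (2|5)=-1, (2|5)=-1; sign (−1)^0·-1^6·-1^10 = +1.
(a,b)_17: α=2, u≡5; β=1, v≡13 (mod 17); (5|17)=-1, (13|17)=+1; sign (−1)^0·-1^1·+1^2 = -1.
(a,b)_∞: sgn(60697)=+, sgn(14467)=+, so +1.
(a,b)_29: α=3, u≡6; β=2, v≡23 (mod 29); (6|29)=+1, (23|29)=+1; sign (−1)^0·+1^2·+1^3 = +1.
(a,b)_7: α=1, u≡6; β=2, v≡3 (mod 7); (6|7)=-1, (3|7)=-1; sign (−1)^0·-1^2·-1^1 = -1.
(a,b)_37: α=2, u≡20; β=1, v≡10 (mod 37); (20|37)=-1, (10|37)=+1; sign (−1)^0·-1^1·+1^2 = -1.
(a,b)_23: α=5, u≡21; β=3, v≡13 (mod 23); (21|23)=-1, (13|23)=+1; sign (−1)^1·-1^3·+1^5 = +1.
(a,b)_2: α=8, β=0; u≡1, v≡3 (mod 8); ε(u)ε(v)=0·1, αω(v)=8·1, βω(u)=0·0; sum ≡ 0  ⇒  +1.
|Ram(60697, 14467)| = 4, even; anisotropic at {7, 13, 17, 37}.

[7, 13, 17, 37]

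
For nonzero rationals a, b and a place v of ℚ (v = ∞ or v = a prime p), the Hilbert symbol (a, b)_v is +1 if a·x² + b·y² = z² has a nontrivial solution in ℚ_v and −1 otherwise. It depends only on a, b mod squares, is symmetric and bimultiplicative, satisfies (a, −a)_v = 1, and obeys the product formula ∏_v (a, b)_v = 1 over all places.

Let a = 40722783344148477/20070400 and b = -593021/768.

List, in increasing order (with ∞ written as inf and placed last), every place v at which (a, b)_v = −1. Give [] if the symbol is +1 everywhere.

(a, b) ≡ (957, -87) mod (ℚ^×)²; places V = {2, 3, 5, 7, 11, 13, 29, ∞}.
(a,b)_3: α=1, u≡1; β=-1, v≡1 (mod 3); (1|3)=+1, (1|3)=+1; sign (−1)^1·+1^-1·+1^1 = -1.
(a,b)_5: α=-2, u≡2; β=0, v≡3 (mod 5); (2|5)=-1, (3|5)=-1; sign (−1)^0·-1^0·-1^-2 = +1.
(a,b)_7: α=-2, u≡6; β=0, v≡1 (mod 7); (6|7)=-1, (1|7)=+1; sign (−1)^0·-1^0·+1^-2 = +1.
(a,b)_2: α=-14, β=-8; u≡5, v≡1 (mod 8); ε(u)ε(v)=0·0, αω(v)=-14·0, βω(u)=-8·1; sum ≡ 0  ⇒  +1.
(a,b)_11: α=7, u≡7; β=2, v≡3 (mod 11); (7|11)=-1, (3|11)=+1; sign (−1)^0·-1^2·+1^7 = +1.
(a,b)_∞: sgn(957)=+, sgn(-87)=−, so +1.
(a,b)_13: α=4, u≡7; β=2, v≡1 (mod 13); (7|13)=-1, (1|13)=+1; sign (−1)^0·-1^2·+1^4 = +1.
(a,b)_29: α=3, u≡4; β=1, v≡8 (mod 29); (4|29)=+1, (8|29)=-1; sign (−1)^0·+1^1·-1^3 = -1.
|Ram(957, -87)| = 2, even; anisotropic at {3, 29}.

[3, 29]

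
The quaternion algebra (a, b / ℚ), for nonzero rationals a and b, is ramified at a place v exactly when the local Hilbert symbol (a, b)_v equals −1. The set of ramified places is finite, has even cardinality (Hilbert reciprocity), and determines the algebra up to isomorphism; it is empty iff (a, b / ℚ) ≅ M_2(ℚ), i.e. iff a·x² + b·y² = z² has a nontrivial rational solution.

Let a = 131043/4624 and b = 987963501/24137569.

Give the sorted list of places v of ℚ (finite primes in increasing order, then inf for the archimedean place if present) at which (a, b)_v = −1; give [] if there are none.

[3, 7]

Mod squares: a ≡ 3, b ≡ 21. Check v ∈ {∞, 2, 3, 7, 11, 17, 19}.
v=3: a=3^1·(≡1), b=3^1·(≡1) mod 3; (1|3)=+1, (1|3)=+1; (−1)^{1·1·1}·(+1)^1·(+1)^1 = -1.
v=7: a=7^0·(≡6), b=7^1·(≡3) mod 7; (6|7)=-1, (3|7)=-1; (−1)^{0·1·3}·(-1)^1·(-1)^0 = -1.
v=∞: 3 > 0 and 21 > 0  ⇒  (a,b)_∞ = +1.
v=11: a=11^2·(≡4), b=11^0·(≡6) mod 11; (4|11)=+1, (6|11)=-1; (−1)^{2·0·5}·(+1)^0·(-1)^2 = +1.
v=2: v_2(a)=-4, v_2(b)=0; units ≡ 3, 5 (mod 8); ε·ε+αω+βω = 1·0+-4·1+0·1 ≡ 0  ⇒  (a,b)_2 = +1.
v=17: a=17^-2·(≡10), b=17^-6·(≡1) mod 17; (10|17)=-1, (1|17)=+1; (−1)^{-2·-6·8}·(-1)^-6·(+1)^-2 = +1.
v=19: a=19^2·(≡3), b=19^6·(≡3) mod 19; (3|19)=-1, (3|19)=-1; (−1)^{2·6·9}·(-1)^6·(-1)^2 = +1.
Ram(3, 21) = {3, 7}; no ℚ_3-point on the conic.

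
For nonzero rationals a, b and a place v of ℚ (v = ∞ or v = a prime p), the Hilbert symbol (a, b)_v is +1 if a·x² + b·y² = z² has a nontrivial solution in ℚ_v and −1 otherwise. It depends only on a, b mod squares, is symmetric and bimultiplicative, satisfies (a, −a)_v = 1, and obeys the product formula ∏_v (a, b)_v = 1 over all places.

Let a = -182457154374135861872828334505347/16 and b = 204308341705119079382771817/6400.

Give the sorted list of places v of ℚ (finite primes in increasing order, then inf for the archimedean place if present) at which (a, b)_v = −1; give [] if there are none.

[7, 13, 43, 47]

Mod squares: a ≡ -43667747, b ≡ 160433. Check v ∈ {∞, 2, 3, 5, 7, 11, 13, 17, 31, 41, 43, 47}.
v=2: v_2(a)=-4, v_2(b)=-8; units ≡ 5, 1 (mod 8); ε·ε+αω+βω = 0·0+-4·0+-8·1 ≡ 0  ⇒  (a,b)_2 = +1.
v=17: a=17^1·(≡8), b=17^2·(≡2) mod 17; (8|17)=+1, (2|17)=+1; (−1)^{1·2·8}·(+1)^2·(+1)^1 = +1.
v=31: a=31^3·(≡21), b=31^2·(≡5) mod 31; (21|31)=-1, (5|31)=+1; (−1)^{3·2·15}·(-1)^2·(+1)^3 = +1.
v=11: a=11^8·(≡4), b=11^4·(≡5) mod 11; (4|11)=+1, (5|11)=+1; (−1)^{8·4·5}·(+1)^4·(+1)^8 = +1.
v=47: a=47^3·(≡21), b=47^2·(≡44) mod 47; (21|47)=+1, (44|47)=-1; (−1)^{3·2·23}·(+1)^2·(-1)^3 = -1.
v=5: a=5^0·(≡3), b=5^-2·(≡2) mod 5; (3|5)=-1, (2|5)=-1; (−1)^{0·-2·2}·(-1)^-2·(-1)^0 = +1.
v=41: a=41^1·(≡10), b=41^1·(≡39) mod 41; (10|41)=+1, (39|41)=+1; (−1)^{1·1·20}·(+1)^1·(+1)^1 = +1.
v=7: a=7^2·(≡6), b=7^5·(≡2) mod 7; (6|7)=-1, (2|7)=+1; (−1)^{2·5·3}·(-1)^5·(+1)^2 = -1.
v=43: a=43^1·(≡20), b=43^1·(≡7) mod 43; (20|43)=-1, (7|43)=-1; (−1)^{1·1·21}·(-1)^1·(-1)^1 = -1.
v=13: a=13^4·(≡5), b=13^1·(≡9) mod 13; (5|13)=-1, (9|13)=+1; (−1)^{4·1·6}·(-1)^1·(+1)^4 = -1.
v=∞: -43667747 < 0 and 160433 > 0  ⇒  (a,b)_∞ = +1.
v=3: a=3^8·(≡1), b=3^10·(≡2) mod 3; (1|3)=+1, (2|3)=-1; (−1)^{8·10·1}·(+1)^10·(-1)^8 = +1.
|Ram(-43667747, 160433)| = 4, even; anisotropic at {7, 13, 43, 47}.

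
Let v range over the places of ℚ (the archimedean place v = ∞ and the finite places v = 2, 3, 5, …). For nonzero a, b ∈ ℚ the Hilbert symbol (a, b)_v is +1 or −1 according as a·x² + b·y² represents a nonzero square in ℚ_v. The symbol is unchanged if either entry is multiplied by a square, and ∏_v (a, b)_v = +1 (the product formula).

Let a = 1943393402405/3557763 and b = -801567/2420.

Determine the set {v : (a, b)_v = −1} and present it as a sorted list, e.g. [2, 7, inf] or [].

Mod squares: a ≡ 15, b ≡ -2635. Check v ∈ {∞, 2, 3, 5, 7, 11, 13, 17, 31}.
v=5: a=5^1·(≡2), b=5^-1·(≡2) mod 5; (2|5)=-1, (2|5)=-1; (−1)^{1·-1·2}·(-1)^-1·(-1)^1 = +1.
v=2: v_2(a)=0, v_2(b)=-2; units ≡ 7, 5 (mod 8); ε·ε+αω+βω = 1·0+0·1+-2·0 ≡ 0  ⇒  (a,b)_2 = +1.
v=3: a=3^-5·(≡2), b=3^2·(≡2) mod 3; (2|3)=-1, (2|3)=-1; (−1)^{-5·2·1}·(-1)^2·(-1)^-5 = -1.
v=13: a=13^4·(≡6), b=13^2·(≡1) mod 13; (6|13)=-1, (1|13)=+1; (−1)^{4·2·6}·(-1)^2·(+1)^4 = +1.
v=7: a=7^2·(≡1), b=7^0·(≡2) mod 7; (1|7)=+1, (2|7)=+1; (−1)^{2·0·3}·(+1)^0·(+1)^2 = +1.
v=∞: 15 > 0 and -2635 < 0  ⇒  (a,b)_∞ = +1.
v=17: a=17^2·(≡4), b=17^1·(≡4) mod 17; (4|17)=+1, (4|17)=+1; (−1)^{2·1·8}·(+1)^1·(+1)^2 = +1.
v=11: a=11^-4·(≡4), b=11^-2·(≡4) mod 11; (4|11)=+1, (4|11)=+1; (−1)^{-4·-2·5}·(+1)^-2·(+1)^-4 = +1.
v=31: a=31^2·(≡17), b=31^1·(≡14) mod 31; (17|31)=-1, (14|31)=+1; (−1)^{2·1·15}·(-1)^1·(+1)^2 = -1.
Ram(15, -2635) = {3, 31}; no ℚ_3-point on the conic.

[3, 31]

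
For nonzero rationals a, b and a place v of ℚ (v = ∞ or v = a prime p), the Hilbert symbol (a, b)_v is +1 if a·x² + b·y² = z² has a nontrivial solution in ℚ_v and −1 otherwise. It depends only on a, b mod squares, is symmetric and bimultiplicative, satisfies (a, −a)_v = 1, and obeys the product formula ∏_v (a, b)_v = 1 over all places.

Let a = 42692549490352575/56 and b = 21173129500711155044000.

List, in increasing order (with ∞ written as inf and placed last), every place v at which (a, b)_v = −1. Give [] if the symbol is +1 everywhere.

Mod squares: a ≡ 7378, b ≡ 2090. Check v ∈ {∞, 2, 3, 5, 7, 11, 17, 19, 29, 31}.
v=31: a=31^1·(≡13), b=31^2·(≡17) mod 31; (13|31)=-1, (17|31)=-1; (−1)^{1·2·15}·(-1)^2·(-1)^1 = -1.
v=29: a=29^2·(≡8), b=29^2·(≡26) mod 29; (8|29)=-1, (26|29)=-1; (−1)^{2·2·14}·(-1)^2·(-1)^2 = +1.
v=∞: 7378 > 0 and 2090 > 0  ⇒  (a,b)_∞ = +1.
v=5: a=5^2·(≡3), b=5^3·(≡2) mod 5; (3|5)=-1, (2|5)=-1; (−1)^{2·3·2}·(-1)^3·(-1)^2 = -1.
v=3: a=3^6·(≡1), b=3^0·(≡2) mod 3; (1|3)=+1, (2|3)=-1; (−1)^{6·0·1}·(+1)^0·(-1)^6 = +1.
v=2: v_2(a)=-3, v_2(b)=5; units ≡ 1, 5 (mod 8); ε·ε+αω+βω = 0·0+-3·1+5·0 ≡ 1  ⇒  (a,b)_2 = -1.
v=17: a=17^1·(≡15), b=17^0·(≡9) mod 17; (15|17)=+1, (9|17)=+1; (−1)^{1·0·8}·(+1)^0·(+1)^1 = +1.
v=7: a=7^-1·(≡2), b=7^2·(≡4) mod 7; (2|7)=+1, (4|7)=+1; (−1)^{-1·2·3}·(+1)^2·(+1)^-1 = +1.
v=19: a=19^2·(≡17), b=19^3·(≡12) mod 19; (17|19)=+1, (12|19)=-1; (−1)^{2·3·9}·(+1)^3·(-1)^2 = +1.
v=11: a=11^4·(≡2), b=11^7·(≡9) mod 11; (2|11)=-1, (9|11)=+1; (−1)^{4·7·5}·(-1)^7·(+1)^4 = -1.
(7378, 2090 / ℚ) ramifies at {2, 5, 11, 31}: a division algebra.

[2, 5, 11, 31]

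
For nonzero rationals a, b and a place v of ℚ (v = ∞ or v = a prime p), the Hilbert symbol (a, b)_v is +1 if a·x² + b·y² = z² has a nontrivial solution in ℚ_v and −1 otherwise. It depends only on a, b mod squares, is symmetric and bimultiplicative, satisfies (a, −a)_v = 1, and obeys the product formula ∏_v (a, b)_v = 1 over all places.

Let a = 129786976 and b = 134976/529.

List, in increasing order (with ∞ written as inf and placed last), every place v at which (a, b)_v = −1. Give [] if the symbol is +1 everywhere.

Mod squares: a ≡ 15334, b ≡ 2109. Check v ∈ {∞, 2, 3, 11, 17, 19, 23, 37, 41}.
v=2: v_2(a)=5, v_2(b)=6; units ≡ 3, 5 (mod 8); ε·ε+αω+βω = 1·0+5·1+6·1 ≡ 1  ⇒  (a,b)_2 = -1.
v=∞: 15334 > 0 and 2109 > 0  ⇒  (a,b)_∞ = +1.
v=41: a=41^1·(≡8), b=41^0·(≡40) mod 41; (8|41)=+1, (40|41)=+1; (−1)^{1·0·20}·(+1)^0·(+1)^1 = +1.
v=11: a=11^1·(≡7), b=11^0·(≡6) mod 11; (7|11)=-1, (6|11)=-1; (−1)^{1·0·5}·(-1)^0·(-1)^1 = -1.
v=17: a=17^1·(≡15), b=17^0·(≡15) mod 17; (15|17)=+1, (15|17)=+1; (−1)^{1·0·8}·(+1)^0·(+1)^1 = +1.
v=19: a=19^0·(≡9), b=19^1·(≡7) mod 19; (9|19)=+1, (7|19)=+1; (−1)^{0·1·9}·(+1)^1·(+1)^0 = +1.
v=37: a=37^0·(≡4), b=37^1·(≡2) mod 37; (4|37)=+1, (2|37)=-1; (−1)^{0·1·18}·(+1)^1·(-1)^0 = +1.
v=3: a=3^0·(≡1), b=3^1·(≡1) mod 3; (1|3)=+1, (1|3)=+1; (−1)^{0·1·1}·(+1)^1·(+1)^0 = +1.
v=23: a=23^2·(≡3), b=23^-2·(≡12) mod 23; (3|23)=+1, (12|23)=+1; (−1)^{2·-2·11}·(+1)^-2·(+1)^2 = +1.
Ram(15334, 2109) = {2, 11}; no ℚ_2-point on the conic.

[2, 11]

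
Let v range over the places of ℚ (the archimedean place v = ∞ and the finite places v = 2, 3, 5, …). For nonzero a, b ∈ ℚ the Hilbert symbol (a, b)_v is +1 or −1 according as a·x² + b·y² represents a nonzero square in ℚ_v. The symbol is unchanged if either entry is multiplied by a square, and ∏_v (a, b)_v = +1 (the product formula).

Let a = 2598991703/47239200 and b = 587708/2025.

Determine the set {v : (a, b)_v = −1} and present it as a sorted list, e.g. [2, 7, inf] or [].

Mod squares: a ≡ 814, b ≡ 407. Check v ∈ {∞, 2, 3, 5, 7, 11, 19, 37}.
v=7: a=7^2·(≡2), b=7^0·(≡1) mod 7; (2|7)=+1, (1|7)=+1; (−1)^{2·0·3}·(+1)^0·(+1)^2 = +1.
v=2: v_2(a)=-5, v_2(b)=2; units ≡ 7, 7 (mod 8); ε·ε+αω+βω = 1·1+-5·0+2·0 ≡ 1  ⇒  (a,b)_2 = -1.
v=37: a=37^1·(≡22), b=37^1·(≡10) mod 37; (22|37)=-1, (10|37)=+1; (−1)^{1·1·18}·(-1)^1·(+1)^1 = -1.
v=∞: 814 > 0 and 407 > 0  ⇒  (a,b)_∞ = +1.
v=19: a=19^4·(≡17), b=19^2·(≡15) mod 19; (17|19)=+1, (15|19)=-1; (−1)^{4·2·9}·(+1)^2·(-1)^4 = +1.
v=5: a=5^-2·(≡1), b=5^-2·(≡3) mod 5; (1|5)=+1, (3|5)=-1; (−1)^{-2·-2·2}·(+1)^-2·(-1)^-2 = +1.
v=3: a=3^-10·(≡1), b=3^-4·(≡2) mod 3; (1|3)=+1, (2|3)=-1; (−1)^{-10·-4·1}·(+1)^-4·(-1)^-10 = +1.
v=11: a=11^1·(≡10), b=11^1·(≡1) mod 11; (10|11)=-1, (1|11)=+1; (−1)^{1·1·5}·(-1)^1·(+1)^1 = +1.
|Ram(814, 407)| = 2, even; anisotropic at {2, 37}.

[2, 37]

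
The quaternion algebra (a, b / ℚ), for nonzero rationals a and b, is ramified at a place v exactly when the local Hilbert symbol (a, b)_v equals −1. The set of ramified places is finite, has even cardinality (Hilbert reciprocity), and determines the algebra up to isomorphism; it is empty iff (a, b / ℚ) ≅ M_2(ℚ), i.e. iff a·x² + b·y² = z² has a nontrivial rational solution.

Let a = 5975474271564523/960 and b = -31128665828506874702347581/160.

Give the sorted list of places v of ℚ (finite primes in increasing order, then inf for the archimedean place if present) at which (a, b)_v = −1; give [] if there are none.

Mod squares: a ≡ 2805, b ≡ -22610. Check v ∈ {∞, 2, 3, 5, 7, 11, 17, 19, 37, 43}.
v=17: a=17^3·(≡12), b=17^5·(≡16) mod 17; (12|17)=-1, (16|17)=+1; (−1)^{3·5·8}·(-1)^5·(+1)^3 = -1.
v=2: v_2(a)=-6, v_2(b)=-5; units ≡ 5, 7 (mod 8); ε·ε+αω+βω = 0·1+-6·0+-5·1 ≡ 1  ⇒  (a,b)_2 = -1.
v=43: a=43^2·(≡15), b=43^2·(≡29) mod 43; (15|43)=+1, (29|43)=-1; (−1)^{2·2·21}·(+1)^2·(-1)^2 = +1.
v=19: a=19^2·(≡18), b=19^3·(≡7) mod 19; (18|19)=-1, (7|19)=+1; (−1)^{2·3·9}·(-1)^3·(+1)^2 = -1.
v=5: a=5^-1·(≡4), b=5^-1·(≡2) mod 5; (4|5)=+1, (2|5)=-1; (−1)^{-1·-1·2}·(+1)^-1·(-1)^-1 = -1.
v=∞: 2805 > 0 and -22610 < 0  ⇒  (a,b)_∞ = +1.
v=7: a=7^0·(≡5), b=7^1·(≡4) mod 7; (5|7)=-1, (4|7)=+1; (−1)^{0·1·3}·(-1)^1·(+1)^0 = -1.
v=3: a=3^-1·(≡2), b=3^2·(≡1) mod 3; (2|3)=-1, (1|3)=+1; (−1)^{-1·2·1}·(-1)^2·(+1)^-1 = +1.
v=37: a=37^2·(≡1), b=37^4·(≡12) mod 37; (1|37)=+1, (12|37)=+1; (−1)^{2·4·18}·(+1)^4·(+1)^2 = +1.
v=11: a=11^3·(≡6), b=11^4·(≡2) mod 11; (6|11)=-1, (2|11)=-1; (−1)^{3·4·5}·(-1)^4·(-1)^3 = -1.
(2805, -22610 / ℚ) ramifies at {2, 5, 7, 11, 17, 19}: a division algebra.

[2, 5, 7, 11, 17, 19]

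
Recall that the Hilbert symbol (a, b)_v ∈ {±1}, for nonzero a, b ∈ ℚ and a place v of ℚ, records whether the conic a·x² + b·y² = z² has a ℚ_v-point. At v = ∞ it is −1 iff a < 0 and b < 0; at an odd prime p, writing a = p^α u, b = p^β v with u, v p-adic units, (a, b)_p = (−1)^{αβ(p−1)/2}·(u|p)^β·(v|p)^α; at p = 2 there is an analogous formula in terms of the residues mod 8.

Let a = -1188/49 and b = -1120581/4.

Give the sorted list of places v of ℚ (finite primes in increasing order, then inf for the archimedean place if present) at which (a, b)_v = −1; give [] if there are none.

[2, inf]

Mod squares: a ≡ -33, b ≡ -21. Check v ∈ {∞, 2, 3, 7, 11}.
v=11: a=11^1·(≡7), b=11^2·(≡3) mod 11; (7|11)=-1, (3|11)=+1; (−1)^{1·2·5}·(-1)^2·(+1)^1 = +1.
v=2: v_2(a)=2, v_2(b)=-2; units ≡ 7, 3 (mod 8); ε·ε+αω+βω = 1·1+2·1+-2·0 ≡ 1  ⇒  (a,b)_2 = -1.
v=7: a=7^-2·(≡2), b=7^3·(≡4) mod 7; (2|7)=+1, (4|7)=+1; (−1)^{-2·3·3}·(+1)^3·(+1)^-2 = +1.
v=3: a=3^3·(≡1), b=3^3·(≡2) mod 3; (1|3)=+1, (2|3)=-1; (−1)^{3·3·1}·(+1)^3·(-1)^3 = +1.
v=∞: -33 < 0 and -21 < 0  ⇒  (a,b)_∞ = -1.
|Ram(-33, -21)| = 2, even; anisotropic at {2, ∞}.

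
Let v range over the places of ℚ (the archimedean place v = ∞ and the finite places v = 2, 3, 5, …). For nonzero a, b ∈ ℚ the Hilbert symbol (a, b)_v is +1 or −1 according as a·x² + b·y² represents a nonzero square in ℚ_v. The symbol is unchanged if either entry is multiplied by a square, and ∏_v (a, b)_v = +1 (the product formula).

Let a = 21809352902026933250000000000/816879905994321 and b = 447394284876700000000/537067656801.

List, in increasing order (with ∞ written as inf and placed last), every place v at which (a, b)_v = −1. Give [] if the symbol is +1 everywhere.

(a, b) ≡ (136493, 7) mod (ℚ^×)²; places V = {2, 3, 5, 7, 13, 17, 19, 23, 31, 37, 41, 43, ∞}.
(a,b)_13: α=-4, u≡8; β=-2, v≡8 (mod 13); (8|13)=-1, (8|13)=-1; sign (−1)^0·-1^-2·-1^-4 = +1.
(a,b)_43: α=-2, u≡40; β=-2, v≡34 (mod 43); (40|43)=+1, (34|43)=-1; sign (−1)^0·+1^-2·-1^-2 = +1.
(a,b)_7: α=1, u≡2; β=1, v≡1 (mod 7); (2|7)=+1, (1|7)=+1; sign (−1)^1·+1^1·+1^1 = -1.
(a,b)_19: α=-2, u≡11; β=-2, v≡4 (mod 19); (11|19)=+1, (4|19)=+1; sign (−1)^0·+1^-2·+1^-2 = +1.
(a,b)_41: α=2, u≡23; β=2, v≡3 (mod 41); (23|41)=+1, (3|41)=-1; sign (−1)^0·+1^2·-1^2 = +1.
(a,b)_17: α=3, u≡5; β=2, v≡5 (mod 17); (5|17)=-1, (5|17)=-1; sign (−1)^0·-1^2·-1^3 = -1.
(a,b)_5: α=12, u≡2; β=8, v≡2 (mod 5); (2|5)=-1, (2|5)=-1; sign (−1)^0·-1^8·-1^12 = +1.
(a,b)_3: α=-4, u≡2; β=-2, v≡1 (mod 3); (2|3)=-1, (1|3)=+1; sign (−1)^0·-1^-2·+1^-4 = +1.
(a,b)_31: α=3, u≡19; β=2, v≡4 (mod 31); (19|31)=+1, (4|31)=+1; sign (−1)^0·+1^2·+1^3 = +1.
(a,b)_2: α=10, β=8; u≡5, v≡7 (mod 8); ε(u)ε(v)=0·1, αω(v)=10·0, βω(u)=8·1; sum ≡ 0  ⇒  +1.
(a,b)_23: α=-2, u≡15; β=-2, v≡21 (mod 23); (15|23)=-1, (21|23)=-1; sign (−1)^0·-1^-2·-1^-2 = +1.
(a,b)_∞: sgn(136493)=+, sgn(7)=+, so +1.
(a,b)_37: α=3, u≡7; β=2, v≡7 (mod 37); (7|37)=+1, (7|37)=+1; sign (−1)^0·+1^2·+1^3 = +1.
(136493, 7 / ℚ) ramifies at {7, 17}: a division algebra.

[7, 17]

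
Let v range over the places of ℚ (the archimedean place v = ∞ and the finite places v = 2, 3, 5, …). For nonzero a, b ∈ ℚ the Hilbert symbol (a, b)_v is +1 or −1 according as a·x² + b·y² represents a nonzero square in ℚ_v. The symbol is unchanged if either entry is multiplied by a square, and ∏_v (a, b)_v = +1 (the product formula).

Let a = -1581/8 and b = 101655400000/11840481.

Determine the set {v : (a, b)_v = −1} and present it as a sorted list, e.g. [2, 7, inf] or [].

Mod squares: a ≡ -3162, b ≡ 51865. Check v ∈ {∞, 2, 3, 5, 7, 11, 17, 23, 31, 37, 41}.
v=17: a=17^1·(≡16), b=17^0·(≡2) mod 17; (16|17)=+1, (2|17)=+1; (−1)^{1·0·8}·(+1)^0·(+1)^1 = +1.
v=∞: -3162 < 0 and 51865 > 0  ⇒  (a,b)_∞ = +1.
v=37: a=37^0·(≡29), b=37^-2·(≡36) mod 37; (29|37)=-1, (36|37)=+1; (−1)^{0·-2·18}·(-1)^-2·(+1)^0 = +1.
v=41: a=41^0·(≡33), b=41^1·(≡17) mod 41; (33|41)=+1, (17|41)=-1; (−1)^{0·1·20}·(+1)^1·(-1)^0 = +1.
v=5: a=5^0·(≡3), b=5^5·(≡3) mod 5; (3|5)=-1, (3|5)=-1; (−1)^{0·5·2}·(-1)^5·(-1)^0 = -1.
v=31: a=31^1·(≡13), b=31^-2·(≡8) mod 31; (13|31)=-1, (8|31)=+1; (−1)^{1·-2·15}·(-1)^-2·(+1)^1 = +1.
v=2: v_2(a)=-3, v_2(b)=6; units ≡ 3, 1 (mod 8); ε·ε+αω+βω = 1·0+-3·0+6·1 ≡ 0  ⇒  (a,b)_2 = +1.
v=3: a=3^1·(≡2), b=3^-2·(≡1) mod 3; (2|3)=-1, (1|3)=+1; (−1)^{1·-2·1}·(-1)^-2·(+1)^1 = +1.
v=23: a=23^0·(≡18), b=23^1·(≡18) mod 23; (18|23)=+1, (18|23)=+1; (−1)^{0·1·11}·(+1)^1·(+1)^0 = +1.
v=7: a=7^0·(≡1), b=7^2·(≡2) mod 7; (1|7)=+1, (2|7)=+1; (−1)^{0·2·3}·(+1)^2·(+1)^0 = +1.
v=11: a=11^0·(≡10), b=11^1·(≡2) mod 11; (10|11)=-1, (2|11)=-1; (−1)^{0·1·5}·(-1)^1·(-1)^0 = -1.
|Ram(-3162, 51865)| = 2, even; anisotropic at {5, 11}.

[5, 11]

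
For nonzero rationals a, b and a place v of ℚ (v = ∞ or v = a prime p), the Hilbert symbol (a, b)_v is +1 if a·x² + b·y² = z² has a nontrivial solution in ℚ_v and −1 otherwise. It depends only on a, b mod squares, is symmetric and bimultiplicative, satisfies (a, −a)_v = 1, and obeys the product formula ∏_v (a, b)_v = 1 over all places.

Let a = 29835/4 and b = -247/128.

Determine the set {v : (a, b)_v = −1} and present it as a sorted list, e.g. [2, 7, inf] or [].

Mod squares: a ≡ 3315, b ≡ -494. Check v ∈ {∞, 2, 3, 5, 13, 17, 19}.
v=17: a=17^1·(≡1), b=17^0·(≡16) mod 17; (1|17)=+1, (16|17)=+1; (−1)^{1·0·8}·(+1)^0·(+1)^1 = +1.
v=∞: 3315 > 0 and -494 < 0  ⇒  (a,b)_∞ = +1.
v=2: v_2(a)=-2, v_2(b)=-7; units ≡ 3, 1 (mod 8); ε·ε+αω+βω = 1·0+-2·0+-7·1 ≡ 1  ⇒  (a,b)_2 = -1.
v=19: a=19^0·(≡6), b=19^1·(≡14) mod 19; (6|19)=+1, (14|19)=-1; (−1)^{0·1·9}·(+1)^1·(-1)^0 = +1.
v=3: a=3^3·(≡1), b=3^0·(≡1) mod 3; (1|3)=+1, (1|3)=+1; (−1)^{3·0·1}·(+1)^0·(+1)^3 = +1.
v=13: a=13^1·(≡5), b=13^1·(≡3) mod 13; (5|13)=-1, (3|13)=+1; (−1)^{1·1·6}·(-1)^1·(+1)^1 = -1.
v=5: a=5^1·(≡3), b=5^0·(≡1) mod 5; (3|5)=-1, (1|5)=+1; (−1)^{1·0·2}·(-1)^0·(+1)^1 = +1.
(3315, -494 / ℚ) ramifies at {2, 13}: a division algebra.

[2, 13]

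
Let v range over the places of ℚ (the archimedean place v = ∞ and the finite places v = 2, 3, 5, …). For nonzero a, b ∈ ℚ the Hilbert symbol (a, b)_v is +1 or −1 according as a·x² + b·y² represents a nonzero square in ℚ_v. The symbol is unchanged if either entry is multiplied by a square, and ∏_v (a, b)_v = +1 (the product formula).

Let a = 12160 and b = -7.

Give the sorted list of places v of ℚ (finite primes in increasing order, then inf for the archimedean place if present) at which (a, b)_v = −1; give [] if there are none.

[5, 19]

(a, b) ≡ (190, -7) mod (ℚ^×)²; places V = {2, 5, 7, 19, ∞}.
(a,b)_7: α=0, u≡1; β=1, v≡6 (mod 7); (1|7)=+1, (6|7)=-1; sign (−1)^0·+1^1·-1^0 = +1.
(a,b)_5: α=1, u≡2; β=0, v≡3 (mod 5); (2|5)=-1, (3|5)=-1; sign (−1)^0·-1^0·-1^1 = -1.
(a,b)_2: α=7, β=0; u≡7, v≡1 (mod 8); ε(u)ε(v)=1·0, αω(v)=7·0, βω(u)=0·0; sum ≡ 0  ⇒  +1.
(a,b)_∞: sgn(190)=+, sgn(-7)=−, so +1.
(a,b)_19: α=1, u≡13; β=0, v≡12 (mod 19); (13|19)=-1, (12|19)=-1; sign (−1)^0·-1^0·-1^1 = -1.
|Ram(190, -7)| = 2, even; anisotropic at {5, 19}.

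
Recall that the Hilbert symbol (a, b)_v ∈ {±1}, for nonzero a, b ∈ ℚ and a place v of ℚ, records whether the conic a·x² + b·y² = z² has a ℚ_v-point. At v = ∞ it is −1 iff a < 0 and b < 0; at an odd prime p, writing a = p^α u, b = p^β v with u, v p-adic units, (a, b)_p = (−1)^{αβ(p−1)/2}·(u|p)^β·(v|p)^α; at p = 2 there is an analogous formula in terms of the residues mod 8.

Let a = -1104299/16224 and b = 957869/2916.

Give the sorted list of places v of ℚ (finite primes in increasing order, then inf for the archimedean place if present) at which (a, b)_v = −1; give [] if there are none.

[2, 3, 7, 19, 23, 31]

(a, b) ≡ (-18354, 341) mod (ℚ^×)²; places V = {2, 3, 7, 11, 13, 19, 23, 31, 53, ∞}.
(a,b)_2: α=-5, β=-2; u≡7, v≡5 (mod 8); ε(u)ε(v)=1·0, αω(v)=-5·1, βω(u)=-2·0; sum ≡ 1  ⇒  -1.
(a,b)_31: α=0, u≡21; β=1, v≡27 (mod 31); (21|31)=-1, (27|31)=-1; sign (−1)^0·-1^1·-1^0 = -1.
(a,b)_11: α=0, u≡9; β=1, v≡3 (mod 11); (9|11)=+1, (3|11)=+1; sign (−1)^0·+1^1·+1^0 = +1.
(a,b)_13: α=-2, u≡5; β=0, v≡4 (mod 13); (5|13)=-1, (4|13)=+1; sign (−1)^0·-1^0·+1^-2 = +1.
(a,b)_53: α=0, u≡28; β=2, v≡23 (mod 53); (28|53)=+1, (23|53)=-1; sign (−1)^0·+1^2·-1^0 = +1.
(a,b)_7: α=1, u≡6; β=0, v≡6 (mod 7); (6|7)=-1, (6|7)=-1; sign (−1)^0·-1^0·-1^1 = -1.
(a,b)_23: α=1, u≡14; β=0, v≡7 (mod 23); (14|23)=-1, (7|23)=-1; sign (−1)^0·-1^0·-1^1 = -1.
(a,b)_∞: sgn(-18354)=−, sgn(341)=+, so +1.
(a,b)_3: α=-1, u≡2; β=-6, v≡2 (mod 3); (2|3)=-1, (2|3)=-1; sign (−1)^0·-1^-6·-1^-1 = -1.
(a,b)_19: α=3, u≡14; β=0, v≡13 (mod 19); (14|19)=-1, (13|19)=-1; sign (−1)^0·-1^0·-1^3 = -1.
(-18354, 341 / ℚ) ramifies at {2, 3, 7, 19, 23, 31}: a division algebra.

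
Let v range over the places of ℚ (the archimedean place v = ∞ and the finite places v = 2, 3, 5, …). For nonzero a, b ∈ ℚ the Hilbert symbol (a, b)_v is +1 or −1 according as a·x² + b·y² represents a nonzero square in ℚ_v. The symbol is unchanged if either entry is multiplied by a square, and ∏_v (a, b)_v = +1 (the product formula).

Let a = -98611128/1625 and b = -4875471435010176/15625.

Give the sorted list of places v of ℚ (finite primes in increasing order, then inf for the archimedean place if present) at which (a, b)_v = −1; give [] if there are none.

(a, b) ≡ (-30030, -546) mod (ℚ^×)²; places V = {2, 3, 5, 7, 11, 13, ∞}.
(a,b)_7: α=3, u≡1; β=7, v≡5 (mod 7); (1|7)=+1, (5|7)=-1; sign (−1)^1·+1^7·-1^3 = +1.
(a,b)_13: α=-1, u≡1; β=1, v≡1 (mod 13); (1|13)=+1, (1|13)=+1; sign (−1)^0·+1^1·+1^-1 = +1.
(a,b)_3: α=3, u≡1; β=5, v≡1 (mod 3); (1|3)=+1, (1|3)=+1; sign (−1)^1·+1^5·+1^3 = -1.
(a,b)_∞: sgn(-30030)=−, sgn(-546)=−, so -1.
(a,b)_2: α=3, β=7; u≡1, v≡7 (mod 8); ε(u)ε(v)=0·1, αω(v)=3·0, βω(u)=7·0; sum ≡ 0  ⇒  +1.
(a,b)_11: α=3, u≡1; β=4, v≡3 (mod 11); (1|11)=+1, (3|11)=+1; sign (−1)^0·+1^4·+1^3 = +1.
(a,b)_5: α=-3, u≡4; β=-6, v≡4 (mod 5); (4|5)=+1, (4|5)=+1; sign (−1)^0·+1^-6·+1^-3 = +1.
(-30030, -546 / ℚ) ramifies at {3, ∞}: a division algebra.

[3, inf]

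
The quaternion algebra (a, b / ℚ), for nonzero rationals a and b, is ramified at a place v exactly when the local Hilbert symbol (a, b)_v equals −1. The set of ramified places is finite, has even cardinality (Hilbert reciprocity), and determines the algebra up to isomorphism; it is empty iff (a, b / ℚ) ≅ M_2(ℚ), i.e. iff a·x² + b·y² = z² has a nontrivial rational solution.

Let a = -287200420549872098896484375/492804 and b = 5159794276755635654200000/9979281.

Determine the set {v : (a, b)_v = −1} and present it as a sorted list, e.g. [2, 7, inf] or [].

[5, 23, 29, 37]

Mod squares: a ≡ -419543, b ≡ 37555. Check v ∈ {∞, 2, 3, 5, 7, 13, 17, 19, 23, 29, 37}.
v=37: a=37^1·(≡5), b=37^1·(≡26) mod 37; (5|37)=-1, (26|37)=+1; (−1)^{1·1·18}·(-1)^1·(+1)^1 = -1.
v=13: a=13^-2·(≡7), b=13^-2·(≡5) mod 13; (7|13)=-1, (5|13)=-1; (−1)^{-2·-2·6}·(-1)^-2·(-1)^-2 = +1.
v=23: a=23^5·(≡19), b=23^4·(≡5) mod 23; (19|23)=-1, (5|23)=-1; (−1)^{5·4·11}·(-1)^4·(-1)^5 = -1.
v=3: a=3^-6·(≡1), b=3^-10·(≡1) mod 3; (1|3)=+1, (1|3)=+1; (−1)^{-6·-10·1}·(+1)^-10·(+1)^-6 = +1.
v=5: a=5^10·(≡2), b=5^5·(≡4) mod 5; (2|5)=-1, (4|5)=+1; (−1)^{10·5·2}·(-1)^5·(+1)^10 = -1.
v=19: a=19^2·(≡14), b=19^2·(≡7) mod 19; (14|19)=-1, (7|19)=+1; (−1)^{2·2·9}·(-1)^2·(+1)^2 = +1.
v=∞: -419543 < 0 and 37555 > 0  ⇒  (a,b)_∞ = +1.
v=29: a=29^1·(≡6), b=29^1·(≡3) mod 29; (6|29)=+1, (3|29)=-1; (−1)^{1·1·14}·(+1)^1·(-1)^1 = -1.
v=17: a=17^3·(≡3), b=17^2·(≡2) mod 17; (3|17)=-1, (2|17)=+1; (−1)^{3·2·8}·(-1)^2·(+1)^3 = +1.
v=7: a=7^4·(≡2), b=7^7·(≡3) mod 7; (2|7)=+1, (3|7)=-1; (−1)^{4·7·3}·(+1)^7·(-1)^4 = +1.
v=2: v_2(a)=-2, v_2(b)=6; units ≡ 1, 3 (mod 8); ε·ε+αω+βω = 0·1+-2·1+6·0 ≡ 0  ⇒  (a,b)_2 = +1.
Ram(-419543, 37555) = {5, 23, 29, 37}; no ℚ_5-point on the conic.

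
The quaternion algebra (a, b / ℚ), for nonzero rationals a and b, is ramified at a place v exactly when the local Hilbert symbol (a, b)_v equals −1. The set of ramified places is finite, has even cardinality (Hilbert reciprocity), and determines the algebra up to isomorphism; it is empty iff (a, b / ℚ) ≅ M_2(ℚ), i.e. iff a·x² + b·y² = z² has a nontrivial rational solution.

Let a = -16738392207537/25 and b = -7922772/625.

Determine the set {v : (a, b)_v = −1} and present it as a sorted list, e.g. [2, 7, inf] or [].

(a, b) ≡ (-27993, -2717) mod (ℚ^×)²; places V = {2, 3, 5, 7, 11, 13, 19, 31, 43, ∞}.
(a,b)_3: α=5, u≡2; β=6, v≡1 (mod 3); (2|3)=-1, (1|3)=+1; sign (−1)^0·-1^6·+1^5 = +1.
(a,b)_19: α=2, u≡13; β=1, v≡7 (mod 19); (13|19)=-1, (7|19)=+1; sign (−1)^0·-1^1·+1^2 = -1.
(a,b)_11: α=2, u≡8; β=1, v≡8 (mod 11); (8|11)=-1, (8|11)=-1; sign (−1)^0·-1^1·-1^2 = -1.
(a,b)_5: α=-2, u≡3; β=-4, v≡3 (mod 5); (3|5)=-1, (3|5)=-1; sign (−1)^0·-1^-4·-1^-2 = +1.
(a,b)_2: α=0, β=2; u≡7, v≡3 (mod 8); ε(u)ε(v)=1·1, αω(v)=0·1, βω(u)=2·0; sum ≡ 1  ⇒  -1.
(a,b)_∞: sgn(-27993)=−, sgn(-2717)=−, so -1.
(a,b)_43: α=1, u≡8; β=0, v≡14 (mod 43); (8|43)=-1, (14|43)=+1; sign (−1)^0·-1^0·+1^1 = +1.
(a,b)_7: α=1, u≡5; β=0, v≡5 (mod 7); (5|7)=-1, (5|7)=-1; sign (−1)^0·-1^0·-1^1 = -1.
(a,b)_31: α=1, u≡24; β=0, v≡23 (mod 31); (24|31)=-1, (23|31)=-1; sign (−1)^0·-1^0·-1^1 = -1.
(a,b)_13: α=2, u≡12; β=1, v≡9 (mod 13); (12|13)=+1, (9|13)=+1; sign (−1)^0·+1^1·+1^2 = +1.
Ram(-27993, -2717) = {2, 7, 11, 19, 31, ∞}; no ℚ_2-point on the conic.

[2, 7, 11, 19, 31, inf]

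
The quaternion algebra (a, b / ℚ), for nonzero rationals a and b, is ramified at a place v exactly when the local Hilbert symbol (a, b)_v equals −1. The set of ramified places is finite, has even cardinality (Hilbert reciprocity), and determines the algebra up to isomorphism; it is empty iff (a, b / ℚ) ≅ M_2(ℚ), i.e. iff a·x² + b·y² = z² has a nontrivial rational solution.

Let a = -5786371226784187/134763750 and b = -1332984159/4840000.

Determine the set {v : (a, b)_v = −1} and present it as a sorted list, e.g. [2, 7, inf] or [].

[11, 13, 31, inf]

(a, b) ≡ (-8866, -176111) mod (ℚ^×)²; places V = {2, 3, 5, 11, 13, 19, 23, 29, 31, ∞}.
(a,b)_11: α=-3, u≡10; β=-2, v≡8 (mod 11); (10|11)=-1, (8|11)=-1; sign (−1)^0·-1^-2·-1^-3 = -1.
(a,b)_29: α=2, u≡18; β=2, v≡7 (mod 29); (18|29)=-1, (7|29)=+1; sign (−1)^0·-1^2·+1^2 = +1.
(a,b)_∞: sgn(-8866)=−, sgn(-176111)=−, so -1.
(a,b)_13: α=3, u≡7; β=1, v≡4 (mod 13); (7|13)=-1, (4|13)=+1; sign (−1)^0·-1^1·+1^3 = -1.
(a,b)_31: α=1, u≡26; β=1, v≡22 (mod 31); (26|31)=-1, (22|31)=-1; sign (−1)^1·-1^1·-1^1 = -1.
(a,b)_2: α=-1, β=-6; u≡7, v≡1 (mod 8); ε(u)ε(v)=1·0, αω(v)=-1·0, βω(u)=-6·0; sum ≡ 0  ⇒  +1.
(a,b)_23: α=4, u≡8; β=1, v≡13 (mod 23); (8|23)=+1, (13|23)=+1; sign (−1)^0·+1^1·+1^4 = +1.
(a,b)_5: α=-4, u≡4; β=-4, v≡4 (mod 5); (4|5)=+1, (4|5)=+1; sign (−1)^0·+1^-4·+1^-4 = +1.
(a,b)_3: α=-4, u≡2; β=2, v≡1 (mod 3); (2|3)=-1, (1|3)=+1; sign (−1)^0·-1^2·+1^-4 = +1.
(a,b)_19: α=2, u≡1; β=1, v≡12 (mod 19); (1|19)=+1, (12|19)=-1; sign (−1)^0·+1^1·-1^2 = +1.
|Ram(-8866, -176111)| = 4, even; anisotropic at {11, 13, 31, ∞}.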